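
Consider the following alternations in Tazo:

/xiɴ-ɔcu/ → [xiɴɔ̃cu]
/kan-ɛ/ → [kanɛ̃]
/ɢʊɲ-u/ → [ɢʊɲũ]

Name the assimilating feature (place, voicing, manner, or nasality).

nasality

The vowel /ɔ/ surfaces as nasalised [ɔ̃] next to the preceding nasal /ɴ/ — it has acquired the [+nasal] feature of its neighbour.
Likewise in the remaining data: /ɛ/ → [ɛ̃] after /n/; /u/ → [ũ] after /ɲ/ — each time a vowel is nasalised next to a preceding nasal.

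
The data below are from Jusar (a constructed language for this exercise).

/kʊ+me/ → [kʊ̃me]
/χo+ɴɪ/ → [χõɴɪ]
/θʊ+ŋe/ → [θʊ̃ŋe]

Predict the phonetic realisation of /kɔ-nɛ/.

The data show regressive nasality assimilation (vowel nasalisation): /ʊ/ → [ʊ̃] before /m/; /o/ → [õ] before /ɴ/; /ʊ/ → [ʊ̃] before /ŋ/ — a vowel is nasalised by an immediately following nasal consonant.
/ɔ/ sits next to the nasal /n/ and is therefore nasalised to [ɔ̃].

[kɔ̃nɛ]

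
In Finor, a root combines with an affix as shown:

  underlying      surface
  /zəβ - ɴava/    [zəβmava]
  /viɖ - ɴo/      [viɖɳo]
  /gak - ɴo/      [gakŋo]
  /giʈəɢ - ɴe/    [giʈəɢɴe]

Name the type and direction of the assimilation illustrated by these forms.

Underlying /ɴ/ is realised as [m] next to /β/; /β/ itself does not change.
/ɴ/ is uvular while /β/ is bilabial; the output [m] is bilabial, matching the trigger — so the feature that spreads is place.
Manner and voice are unchanged, so the assimilation is partial, not total.
Checking the remaining alternations: /ɴ/ → [ɳ] after /ɖ/ (uvular → retroflex, matching retroflex); /ɴ/ → [ŋ] after /k/ (uvular → velar, matching velar) — only place changes, and always toward the preceding segment.
No alternation appears in [giʈəɢɴe]: there the adjacent consonants already agree in place (/ɴ/ and /ɢ/ are both uvular), so this form is consistent with the same rule.
The trigger is the preceding segment, so the direction is progressive (perseverative).

progressive place assimilation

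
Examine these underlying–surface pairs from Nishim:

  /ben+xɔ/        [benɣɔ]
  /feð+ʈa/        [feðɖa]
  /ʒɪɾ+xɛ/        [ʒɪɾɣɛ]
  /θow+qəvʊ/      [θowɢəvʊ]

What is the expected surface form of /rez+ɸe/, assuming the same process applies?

[rezβe]

The data show progressive voicing assimilation: /x/ → [ɣ] after /n/; /ʈ/ → [ɖ] after /ð/; /x/ → [ɣ] after /ɾ/; /q/ → [ɢ] after /w/. In each pair only voicing changes, matching the preceding consonant, while place and manner stay constant.
The rule targets /ɸ/ (voiceless bilabial fricative), which sits after the trigger /z/ (voiced).
A voiced bilabial fricative is [β], so the surface segment is [β].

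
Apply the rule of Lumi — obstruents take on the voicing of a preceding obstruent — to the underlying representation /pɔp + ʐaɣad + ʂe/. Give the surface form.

[pɔpʂaɣadʐe]

The rule targets /ʐ/ (voiced retroflex fricative), which sits after the trigger /p/ (voiceless).
The voiceless retroflex fricative is [ʂ], so /ʐ/ → [ʂ].
The same rule applies at the second boundary: /ʂ/ → [ʐ] next to /d/.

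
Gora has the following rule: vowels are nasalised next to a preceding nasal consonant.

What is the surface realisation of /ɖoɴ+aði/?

/a/ sits next to the nasal /ɴ/ and is therefore nasalised to [ã].

[ɖoɴãði]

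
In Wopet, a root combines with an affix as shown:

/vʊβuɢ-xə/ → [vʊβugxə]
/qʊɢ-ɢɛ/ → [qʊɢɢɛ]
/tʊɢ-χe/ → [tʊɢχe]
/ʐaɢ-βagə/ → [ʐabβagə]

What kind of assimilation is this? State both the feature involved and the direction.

The segment that alternates is /ɢ/, which surfaces as [g] when adjacent to /x/.
/ɢ/ is uvular while /x/ is velar; the output [g] is velar, matching the trigger — so the feature that spreads is place.
Manner and voice are unchanged, so the assimilation is partial, not total.
The other alternating form patterns the same way: /ɢ/ → [b] before /β/ (uvular → bilabial, matching bilabial) — only place changes, and always toward the following segment.
Nothing changes in [qʊɢɢɛ], [tʊɢχe]: there the adjacent consonants already agree in place (/ɢ/ and /ɢ/ are both uvular; /ɢ/ and /χ/ are both uvular), so these forms are consistent with the same rule.
The trigger is the following segment, so the direction is regressive (anticipatory).

regressive place assimilation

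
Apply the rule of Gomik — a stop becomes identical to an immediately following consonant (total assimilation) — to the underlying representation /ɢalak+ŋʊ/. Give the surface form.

[ɢalaŋŋʊ]

/k/ is the segment targeted by the rule; it sits immediately before /ŋ/, so it assimilates completely and surfaces as [ŋ].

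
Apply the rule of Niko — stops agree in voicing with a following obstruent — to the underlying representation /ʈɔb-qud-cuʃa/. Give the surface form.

[ʈɔpqutcuʃa]

The rule targets /b/ (voiced bilabial stop), which sits before the trigger /q/ (voiceless).
The voiceless bilabial stop is [p], so /b/ → [p].
The same rule applies at the second boundary: /d/ → [t] next to /c/.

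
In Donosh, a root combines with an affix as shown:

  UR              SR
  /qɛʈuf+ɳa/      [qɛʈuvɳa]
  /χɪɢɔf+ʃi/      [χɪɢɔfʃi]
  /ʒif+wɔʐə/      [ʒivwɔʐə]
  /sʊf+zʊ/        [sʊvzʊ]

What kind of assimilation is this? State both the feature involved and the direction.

The segment that alternates is /f/, which surfaces as [v] when adjacent to /ɳ/.
The change voiceless → voiced matches the voicing of the following /ɳ/, identifying this as voicing assimilation.
Place and manner are unchanged, so the assimilation is partial, not total.
Checking the remaining alternations: /f/ → [v] before /w/ (voiceless → voiced, matching voiced); /f/ → [v] before /z/ (voiceless → voiced, matching voiced) — only voicing changes, and always toward the following segment.
Nothing changes in [χɪɢɔfʃi]: there the adjacent consonants already agree in voicing (/f/ and /ʃ/ are both voiceless), so this form is consistent with the same rule.
The trigger is the following segment, so the direction is regressive (anticipatory).

regressive voicing assimilation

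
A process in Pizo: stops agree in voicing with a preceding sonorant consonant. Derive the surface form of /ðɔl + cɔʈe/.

/c/ is a voiceless palatal stop. The preceding trigger /l/ is voiced, so /c/ must become voiced as well.
Changing only its voicing to voiced gives [ɟ] — the voiced palatal stop.

[ðɔlɟɔʈe]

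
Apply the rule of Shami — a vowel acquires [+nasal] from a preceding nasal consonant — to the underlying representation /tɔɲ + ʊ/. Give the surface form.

[tɔɲʊ̃]

The vowel /ʊ/ is adjacent to the preceding nasal /ɲ/, so it acquires [+nasal] and surfaces as [ʊ̃].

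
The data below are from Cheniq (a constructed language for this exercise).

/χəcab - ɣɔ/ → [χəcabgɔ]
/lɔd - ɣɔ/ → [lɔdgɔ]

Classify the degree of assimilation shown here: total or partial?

partial assimilation

Comparing underlying and surface forms, /ɣ/ → [g] is the alternation; the neighbouring /b/ is constant.
/ɣ/ is a fricative while /b/ is a stop; the output [g] is a stop, matching the trigger — so the feature that spreads is manner.
Place and voice are unchanged, so the assimilation is partial, not total.
The same holds elsewhere in the data: /ɣ/ → [g] after /d/ (fricative → stop, matching a stop) — only manner changes, and always toward the preceding segment.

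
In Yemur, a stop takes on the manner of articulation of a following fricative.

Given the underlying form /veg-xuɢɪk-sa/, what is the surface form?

[veɣxuɢɪxsa]

The rule targets /g/ (voiced velar stop), which sits before the trigger /x/ (fricative).
Changing only its manner to fricative gives [ɣ] — the voiced velar fricative.
At the second juncture, /k/ likewise becomes [x] adjacent to /s/.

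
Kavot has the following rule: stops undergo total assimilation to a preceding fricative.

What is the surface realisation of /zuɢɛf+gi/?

/g/ is the segment targeted by the rule; it sits immediately after /f/, so it assimilates completely and surfaces as [f].

[zuɢɛffi]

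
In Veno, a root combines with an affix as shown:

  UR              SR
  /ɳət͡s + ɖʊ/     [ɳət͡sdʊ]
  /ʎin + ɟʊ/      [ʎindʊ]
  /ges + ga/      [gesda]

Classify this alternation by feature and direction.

The segment that alternates is /ɖ/, which surfaces as [d] when adjacent to /t͡s/.
/ɖ/ is retroflex while /t͡s/ is alveolar; the output [d] is alveolar, matching the trigger — so the feature that spreads is place.
Manner and voice are unchanged, so the assimilation is partial, not total.
Checking the remaining alternations: /ɟ/ → [d] after /n/ (palatal → alveolar, matching alveolar); /g/ → [d] after /s/ (velar → alveolar, matching alveolar) — only place changes, and always toward the preceding segment.
The trigger is the preceding segment, so the direction is progressive (perseverative).

progressive place assimilation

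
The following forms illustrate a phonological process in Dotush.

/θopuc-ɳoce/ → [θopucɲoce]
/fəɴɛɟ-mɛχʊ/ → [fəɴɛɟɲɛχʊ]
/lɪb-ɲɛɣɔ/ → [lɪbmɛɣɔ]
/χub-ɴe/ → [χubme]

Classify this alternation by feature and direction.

progressive place assimilation

Underlying /ɳ/ is realised as [ɲ] next to /c/; /c/ itself does not change.
/ɳ/ is retroflex while /c/ is palatal; the output [ɲ] is palatal, matching the trigger — so the feature that spreads is place.
Manner and voice are unchanged, so the assimilation is partial, not total.
The same holds elsewhere in the data: /m/ → [ɲ] after /ɟ/ (bilabial → palatal, matching palatal); /ɲ/ → [m] after /b/ (palatal → bilabial, matching bilabial); /ɴ/ → [m] after /b/ (uvular → bilabial, matching bilabial) — only place changes, and always toward the preceding segment.
Since the segment that changes follows the conditioning segment, the assimilation is progressive.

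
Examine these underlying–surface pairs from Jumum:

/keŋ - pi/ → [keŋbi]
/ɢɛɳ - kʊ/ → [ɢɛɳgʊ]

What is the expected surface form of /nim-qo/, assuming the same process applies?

The data show progressive voicing assimilation: /p/ → [b] after /ŋ/; /k/ → [g] after /ɳ/. In each pair only voicing changes, matching the preceding consonant, while place and manner stay constant.
/q/ is a voiceless uvular stop. The preceding trigger /m/ is voiced, so /q/ must become voiced as well.
Changing only its voicing to voiced gives [ɢ] — the voiced uvular stop.

[nimɢo]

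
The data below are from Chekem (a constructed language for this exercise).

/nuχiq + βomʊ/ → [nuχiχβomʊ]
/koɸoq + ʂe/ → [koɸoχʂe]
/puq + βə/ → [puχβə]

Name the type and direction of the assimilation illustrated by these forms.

Comparing underlying and surface forms, /q/ → [χ] is the alternation; the neighbouring /β/ is constant.
/q/ is a stop while /β/ is a fricative; the output [χ] is a fricative, matching the trigger — so the feature that spreads is manner.
Place and voice are unchanged, so the assimilation is partial, not total.
Checking the remaining alternation: /q/ → [χ] before /ʂ/ (stop → fricative, matching a fricative) — only manner changes, and always toward the following segment.
The trigger is the following segment, so the direction is regressive (anticipatory).

regressive manner assimilation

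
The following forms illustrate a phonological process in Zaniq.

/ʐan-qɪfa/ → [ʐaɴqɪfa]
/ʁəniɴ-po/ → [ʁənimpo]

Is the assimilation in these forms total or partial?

partial assimilation

Comparing underlying and surface forms, /n/ → [ɴ] is the alternation; the neighbouring /q/ is constant.
The change alveolar → uvular matches the place of the following /q/, identifying this as place assimilation.
Manner and voice are unchanged, so the assimilation is partial, not total.
Checking the remaining alternation: /ɴ/ → [m] before /p/ (uvular → bilabial, matching bilabial) — only place changes, and always toward the following segment.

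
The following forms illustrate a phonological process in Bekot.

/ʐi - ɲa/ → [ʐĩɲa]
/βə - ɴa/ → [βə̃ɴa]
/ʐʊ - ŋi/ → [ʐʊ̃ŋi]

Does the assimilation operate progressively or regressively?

The vowel /i/ surfaces as nasalised [ĩ] next to the following nasal /ɲ/ — it has acquired the [+nasal] feature of its neighbour.
The other forms show the same pattern: /ə/ → [ə̃] before /ɴ/; /ʊ/ → [ʊ̃] before /ŋ/ — each time a vowel is nasalised next to a following nasal.
Because the conditioning nasal is to the right of the vowel that changes, the process is regressive (anticipatory).

regressive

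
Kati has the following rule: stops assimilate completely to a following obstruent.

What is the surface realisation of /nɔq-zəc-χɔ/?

[nɔzzəχχɔ]

/q/ is the segment targeted by the rule; it sits immediately before /z/, so it assimilates completely and surfaces as [z].
The same rule applies at the second boundary: /c/ → [χ] next to /χ/.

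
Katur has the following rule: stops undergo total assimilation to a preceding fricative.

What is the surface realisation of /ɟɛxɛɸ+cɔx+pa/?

[ɟɛxɛɸɸɔxxa]

/c/ is the segment targeted by the rule; it sits immediately after /ɸ/, so it assimilates completely and surfaces as [ɸ].
At the second juncture, /p/ likewise becomes [x] adjacent to /x/.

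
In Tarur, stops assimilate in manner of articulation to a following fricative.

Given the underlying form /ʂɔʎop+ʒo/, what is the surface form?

[ʂɔʎoɸʒo]

The rule targets /p/ (voiceless bilabial stop), which sits before the trigger /ʒ/ (fricative).
A voiceless bilabial fricative is [ɸ], so the surface segment is [ɸ].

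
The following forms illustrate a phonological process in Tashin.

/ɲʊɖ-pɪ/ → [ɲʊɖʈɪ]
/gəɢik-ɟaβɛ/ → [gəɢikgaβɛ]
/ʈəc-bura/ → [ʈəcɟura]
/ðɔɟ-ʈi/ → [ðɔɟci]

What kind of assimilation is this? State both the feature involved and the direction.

Comparing underlying and surface forms, /p/ → [ʈ] is the alternation; the neighbouring /ɖ/ is constant.
/p/ is bilabial while /ɖ/ is retroflex; the output [ʈ] is retroflex, matching the trigger — so the feature that spreads is place.
Manner and voice are unchanged, so the assimilation is partial, not total.
Checking the remaining alternations: /ɟ/ → [g] after /k/ (palatal → velar, matching velar); /b/ → [ɟ] after /c/ (bilabial → palatal, matching palatal); /ʈ/ → [c] after /ɟ/ (retroflex → palatal, matching palatal) — only place changes, and always toward the preceding segment.
Since the segment that changes follows the conditioning segment, the assimilation is progressive.

progressive place assimilation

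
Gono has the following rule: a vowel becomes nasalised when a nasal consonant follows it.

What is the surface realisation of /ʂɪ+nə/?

/ɪ/ sits next to the nasal /n/ and is therefore nasalised to [ɪ̃].

[ʂɪ̃nə]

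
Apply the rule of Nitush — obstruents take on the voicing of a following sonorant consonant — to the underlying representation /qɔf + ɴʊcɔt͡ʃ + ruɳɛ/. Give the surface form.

/f/ is a voiceless labiodental fricative. The following trigger /ɴ/ is voiced, so /f/ must become voiced as well.
Changing only its voicing to voiced gives [v] — the voiced labiodental fricative.
The same rule applies at the second boundary: /t͡ʃ/ → [d͡ʒ] next to /r/.

[qɔvɴʊcɔd͡ʒruɳɛ]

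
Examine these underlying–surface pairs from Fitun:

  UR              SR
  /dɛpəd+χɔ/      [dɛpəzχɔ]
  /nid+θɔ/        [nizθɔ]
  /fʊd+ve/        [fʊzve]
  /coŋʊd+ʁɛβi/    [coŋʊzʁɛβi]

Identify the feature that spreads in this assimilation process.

manner

The segment that alternates is /d/, which surfaces as [z] when adjacent to /χ/.
The change stop → fricative matches the manner of the following /χ/, identifying this as manner assimilation.
The other alternating forms pattern the same way: /d/ → [z] before /θ/ (stop → fricative, matching a fricative); /d/ → [z] before /v/ (stop → fricative, matching a fricative); /d/ → [z] before /ʁ/ (stop → fricative, matching a fricative) — only manner changes, and always toward the following segment.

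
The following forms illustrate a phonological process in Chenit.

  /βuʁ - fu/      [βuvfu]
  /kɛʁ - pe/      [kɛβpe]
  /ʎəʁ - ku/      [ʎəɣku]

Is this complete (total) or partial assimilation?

Comparing underlying and surface forms, /ʁ/ → [v] is the alternation; the neighbouring /f/ is constant.
The change uvular → labiodental matches the place of the following /f/, identifying this as place assimilation.
Manner and voice are unchanged, so the assimilation is partial, not total.
Checking the remaining alternations: /ʁ/ → [β] before /p/ (uvular → bilabial, matching bilabial); /ʁ/ → [ɣ] before /k/ (uvular → velar, matching velar) — only place changes, and always toward the following segment.

partial assimilation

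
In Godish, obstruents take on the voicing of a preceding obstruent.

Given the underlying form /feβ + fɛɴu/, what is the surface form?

/f/ is a voiceless labiodental fricative. The preceding trigger /β/ is voiced, so /f/ must become voiced as well.
The voiced labiodental fricative is [v], so /f/ → [v].

[feβvɛɴu]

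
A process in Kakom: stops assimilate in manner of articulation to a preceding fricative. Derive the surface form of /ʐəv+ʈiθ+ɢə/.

[ʐəvʂiθʁə]

The rule targets /ʈ/ (voiceless retroflex stop), which sits after the trigger /v/ (fricative).
The voiceless retroflex fricative is [ʂ], so /ʈ/ → [ʂ].
The same rule applies at the second boundary: /ɢ/ → [ʁ] next to /θ/.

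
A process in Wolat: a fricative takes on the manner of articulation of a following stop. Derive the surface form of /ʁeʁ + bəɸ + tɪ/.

/ʁ/ is a voiced uvular fricative. The following trigger /b/ is a stop, so /ʁ/ must become a stop as well.
Changing only its manner to stop gives [ɢ] — the voiced uvular stop.
At the second juncture, /ɸ/ likewise becomes [p] adjacent to /t/.

[ʁeɢbəptɪ]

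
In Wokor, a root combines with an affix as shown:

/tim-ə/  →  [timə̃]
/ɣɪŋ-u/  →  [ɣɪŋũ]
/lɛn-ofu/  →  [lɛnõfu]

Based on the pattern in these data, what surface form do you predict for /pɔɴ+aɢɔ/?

[pɔɴãɢɔ]

The data show progressive nasality assimilation (vowel nasalisation): /ə/ → [ə̃] after /m/; /u/ → [ũ] after /ŋ/; /o/ → [õ] after /n/ — a vowel is nasalised by an immediately preceding nasal consonant.
/a/ sits next to the nasal /ɴ/ and is therefore nasalised to [ã].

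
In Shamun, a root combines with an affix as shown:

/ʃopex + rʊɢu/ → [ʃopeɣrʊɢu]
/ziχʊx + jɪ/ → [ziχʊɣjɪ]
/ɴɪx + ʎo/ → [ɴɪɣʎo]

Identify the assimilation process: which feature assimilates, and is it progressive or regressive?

Underlying /x/ is realised as [ɣ] next to /r/; /r/ itself does not change.
/x/ is voiceless while /r/ is voiced; the output [ɣ] is voiced, matching the trigger — so the feature that spreads is voicing.
Place and manner are unchanged, so the assimilation is partial, not total.
Checking the remaining alternations: /x/ → [ɣ] before /j/ (voiceless → voiced, matching voiced); /x/ → [ɣ] before /ʎ/ (voiceless → voiced, matching voiced) — only voicing changes, and always toward the following segment.
The trigger is the following segment, so the direction is regressive (anticipatory).

regressive voicing assimilation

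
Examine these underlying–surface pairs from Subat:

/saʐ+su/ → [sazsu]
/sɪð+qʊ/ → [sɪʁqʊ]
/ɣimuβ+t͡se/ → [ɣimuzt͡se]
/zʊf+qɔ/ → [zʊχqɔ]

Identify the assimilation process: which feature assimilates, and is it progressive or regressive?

Comparing underlying and surface forms, /ʐ/ → [z] is the alternation; the neighbouring /s/ is constant.
The change retroflex → alveolar matches the place of the following /s/, identifying this as place assimilation.
Manner and voice are unchanged, so the assimilation is partial, not total.
Checking the remaining alternations: /ð/ → [ʁ] before /q/ (dental → uvular, matching uvular); /β/ → [z] before /t͡s/ (bilabial → alveolar, matching alveolar); /f/ → [χ] before /q/ (labiodental → uvular, matching uvular) — only place changes, and always toward the following segment.
Since the segment that changes precedes the conditioning segment, the assimilation is regressive.

regressive place assimilation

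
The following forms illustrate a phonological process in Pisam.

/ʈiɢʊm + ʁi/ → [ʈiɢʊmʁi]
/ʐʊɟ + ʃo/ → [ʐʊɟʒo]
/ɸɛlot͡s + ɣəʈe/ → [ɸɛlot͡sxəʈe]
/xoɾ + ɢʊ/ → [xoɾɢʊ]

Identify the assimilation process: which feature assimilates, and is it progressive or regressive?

progressive voicing assimilation

Comparing underlying and surface forms, /ʃ/ → [ʒ] is the alternation; the neighbouring /ɟ/ is constant.
The change voiceless → voiced matches the voicing of the preceding /ɟ/, identifying this as voicing assimilation.
Place and manner are unchanged, so the assimilation is partial, not total.
Checking the remaining alternation: /ɣ/ → [x] after /t͡s/ (voiced → voiceless, matching voiceless) — only voicing changes, and always toward the preceding segment.
Nothing changes in [ʈiɢʊmʁi], [xoɾɢʊ]: there the adjacent consonants already agree in voicing (/ʁ/ and /m/ are both voiced; /ɢ/ and /ɾ/ are both voiced), so these forms are consistent with the same rule.
Since the segment that changes follows the conditioning segment, the assimilation is progressive.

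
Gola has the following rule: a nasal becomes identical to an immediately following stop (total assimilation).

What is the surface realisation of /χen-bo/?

[χebbo]

/n/ is the segment targeted by the rule; it sits immediately before /b/, so it assimilates completely and surfaces as [b].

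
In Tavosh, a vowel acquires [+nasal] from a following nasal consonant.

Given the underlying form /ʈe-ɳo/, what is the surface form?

/e/ sits next to the nasal /ɳ/ and is therefore nasalised to [ẽ].

[ʈẽɳo]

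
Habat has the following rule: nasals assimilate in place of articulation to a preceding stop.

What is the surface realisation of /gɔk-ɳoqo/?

[gɔkŋoqo]

The rule targets /ɳ/ (voiced retroflex nasal), which sits after the trigger /k/ (velar).
Changing only its place to velar gives [ŋ] — the voiced velar nasal.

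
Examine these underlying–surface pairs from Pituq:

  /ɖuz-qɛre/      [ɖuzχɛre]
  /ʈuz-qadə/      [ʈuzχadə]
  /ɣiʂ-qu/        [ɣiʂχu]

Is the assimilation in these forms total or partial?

Underlying /q/ is realised as [χ] next to /z/; /z/ itself does not change.
/q/ is a stop while /z/ is a fricative; the output [χ] is a fricative, matching the trigger — so the feature that spreads is manner.
Place and voice are unchanged, so the assimilation is partial, not total.
The same holds elsewhere in the data: /q/ → [χ] after /ʂ/ (stop → fricative, matching a fricative) — only manner changes, and always toward the preceding segment.

partial assimilation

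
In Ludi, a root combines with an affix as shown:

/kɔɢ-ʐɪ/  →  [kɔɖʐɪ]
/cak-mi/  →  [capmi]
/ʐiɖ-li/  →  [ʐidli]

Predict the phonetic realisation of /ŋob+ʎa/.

The data show regressive place assimilation: /ɢ/ → [ɖ] before /ʐ/; /k/ → [p] before /m/; /ɖ/ → [d] before /l/. In each pair only place changes, matching the following consonant, while manner and voice stay constant.
The rule targets /b/ (voiced bilabial stop), which sits before the trigger /ʎ/ (palatal).
The voiced palatal stop is [ɟ], so /b/ → [ɟ].

[ŋoɟʎa]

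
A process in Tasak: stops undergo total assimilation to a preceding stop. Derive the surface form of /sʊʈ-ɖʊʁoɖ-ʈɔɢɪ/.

[sʊʈʈʊʁoɖɖɔɢɪ]

/ɖ/ is the segment targeted by the rule; it sits immediately after /ʈ/, so it assimilates completely and surfaces as [ʈ].
The same rule applies at the second boundary: /ʈ/ → [ɖ] next to /ɖ/.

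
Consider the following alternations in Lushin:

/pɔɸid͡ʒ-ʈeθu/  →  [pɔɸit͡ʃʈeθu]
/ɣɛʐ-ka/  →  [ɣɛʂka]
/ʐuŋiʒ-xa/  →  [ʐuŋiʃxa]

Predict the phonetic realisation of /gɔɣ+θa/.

[gɔxθa]

The data show regressive voicing assimilation: /d͡ʒ/ → [t͡ʃ] before /ʈ/; /ʐ/ → [ʂ] before /k/; /ʒ/ → [ʃ] before /x/. In each pair only voicing changes, matching the following consonant, while place and manner stay constant.
/ɣ/ is a voiced velar fricative. The following trigger /θ/ is voiceless, so /ɣ/ must become voiceless as well.
The voiceless velar fricative is [x], so /ɣ/ → [x].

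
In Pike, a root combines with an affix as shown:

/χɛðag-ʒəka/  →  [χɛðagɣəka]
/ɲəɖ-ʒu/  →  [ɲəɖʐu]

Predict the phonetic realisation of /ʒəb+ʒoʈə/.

The data show progressive place assimilation: /ʒ/ → [ɣ] after /g/; /ʒ/ → [ʐ] after /ɖ/. In each pair only place changes, matching the preceding consonant, while manner and voice stay constant.
/ʒ/ is a voiced postalveolar fricative. The preceding trigger /b/ is bilabial, so /ʒ/ must become bilabial as well.
Changing only its place to bilabial gives [β] — the voiced bilabial fricative.

[ʒəbβoʈə]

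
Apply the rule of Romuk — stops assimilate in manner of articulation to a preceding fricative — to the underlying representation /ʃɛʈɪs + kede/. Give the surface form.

[ʃɛʈɪsxede]

/k/ is a voiceless velar stop. The preceding trigger /s/ is a fricative, so /k/ must become a fricative as well.
The voiceless velar fricative is [x], so /k/ → [x].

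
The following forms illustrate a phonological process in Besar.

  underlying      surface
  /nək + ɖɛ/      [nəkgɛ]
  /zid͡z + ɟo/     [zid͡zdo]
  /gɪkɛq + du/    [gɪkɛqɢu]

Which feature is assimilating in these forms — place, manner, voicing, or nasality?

place

The segment that alternates is /ɖ/, which surfaces as [g] when adjacent to /k/.
The change retroflex → velar matches the place of the preceding /k/, identifying this as place assimilation.
The other alternating forms pattern the same way: /ɟ/ → [d] after /d͡z/ (palatal → alveolar, matching alveolar); /d/ → [ɢ] after /q/ (alveolar → uvular, matching uvular) — only place changes, and always toward the preceding segment.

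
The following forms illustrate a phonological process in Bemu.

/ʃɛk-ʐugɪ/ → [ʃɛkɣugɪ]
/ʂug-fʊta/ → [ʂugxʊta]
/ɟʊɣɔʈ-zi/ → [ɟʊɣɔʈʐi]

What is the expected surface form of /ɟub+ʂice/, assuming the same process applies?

The data show progressive place assimilation: /ʐ/ → [ɣ] after /k/; /f/ → [x] after /g/; /z/ → [ʐ] after /ʈ/. In each pair only place changes, matching the preceding consonant, while manner and voice stay constant.
/ʂ/ is a voiceless retroflex fricative. The preceding trigger /b/ is bilabial, so /ʂ/ must become bilabial as well.
The voiceless bilabial fricative is [ɸ], so /ʂ/ → [ɸ].

[ɟubɸice]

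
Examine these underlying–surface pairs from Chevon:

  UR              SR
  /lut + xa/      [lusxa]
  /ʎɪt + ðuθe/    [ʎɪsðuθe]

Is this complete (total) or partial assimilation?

partial assimilation

Comparing underlying and surface forms, /t/ → [s] is the alternation; the neighbouring /x/ is constant.
The change stop → fricative matches the manner of the following /x/, identifying this as manner assimilation.
Place and voice are unchanged, so the assimilation is partial, not total.
The other alternating form patterns the same way: /t/ → [s] before /ð/ (stop → fricative, matching a fricative) — only manner changes, and always toward the following segment.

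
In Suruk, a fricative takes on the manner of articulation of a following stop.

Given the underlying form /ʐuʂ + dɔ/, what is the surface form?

[ʐuʈdɔ]

/ʂ/ is a voiceless retroflex fricative. The following trigger /d/ is a stop, so /ʂ/ must become a stop as well.
Changing only its manner to stop gives [ʈ] — the voiceless retroflex stop.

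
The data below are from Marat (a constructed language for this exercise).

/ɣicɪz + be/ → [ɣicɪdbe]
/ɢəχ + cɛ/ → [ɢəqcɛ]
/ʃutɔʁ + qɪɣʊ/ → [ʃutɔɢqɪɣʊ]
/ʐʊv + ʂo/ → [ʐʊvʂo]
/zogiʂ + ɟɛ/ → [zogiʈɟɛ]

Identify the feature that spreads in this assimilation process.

The segment that alternates is /z/, which surfaces as [d] when adjacent to /b/.
/z/ is a fricative while /b/ is a stop; the output [d] is a stop, matching the trigger — so the feature that spreads is manner.
Checking the remaining alternations: /χ/ → [q] before /c/ (fricative → stop, matching a stop); /ʁ/ → [ɢ] before /q/ (fricative → stop, matching a stop); /ʂ/ → [ʈ] before /ɟ/ (fricative → stop, matching a stop) — only manner changes, and always toward the following segment.
Nothing changes in [ʐʊvʂo]: there the adjacent consonants already agree in manner (/v/ and /ʂ/ are both fricatives), so this form is consistent with the same rule.

manner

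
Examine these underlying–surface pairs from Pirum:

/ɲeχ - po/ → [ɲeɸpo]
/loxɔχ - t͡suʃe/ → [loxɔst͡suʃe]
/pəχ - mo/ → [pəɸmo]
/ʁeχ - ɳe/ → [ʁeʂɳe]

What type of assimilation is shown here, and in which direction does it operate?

regressive place assimilation

The segment that alternates is /χ/, which surfaces as [ɸ] when adjacent to /p/.
The change uvular → bilabial matches the place of the following /p/, identifying this as place assimilation.
Manner and voice are unchanged, so the assimilation is partial, not total.
The same holds elsewhere in the data: /χ/ → [s] before /t͡s/ (uvular → alveolar, matching alveolar); /χ/ → [ɸ] before /m/ (uvular → bilabial, matching bilabial); /χ/ → [ʂ] before /ɳ/ (uvular → retroflex, matching retroflex) — only place changes, and always toward the following segment.
The trigger is the following segment, so the direction is regressive (anticipatory).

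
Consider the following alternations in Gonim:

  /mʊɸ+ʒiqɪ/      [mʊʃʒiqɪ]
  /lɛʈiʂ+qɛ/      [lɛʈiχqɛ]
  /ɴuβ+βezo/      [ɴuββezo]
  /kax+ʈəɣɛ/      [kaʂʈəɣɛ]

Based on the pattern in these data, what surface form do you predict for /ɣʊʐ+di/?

The data show regressive place assimilation: /ɸ/ → [ʃ] before /ʒ/; /ʂ/ → [χ] before /q/; /x/ → [ʂ] before /ʈ/. In each pair only place changes, matching the following consonant, while manner and voice stay constant.
Nothing changes in [ɴuββezo]: there the adjacent consonants already agree in place (/β/ and /β/ are both bilabial), so this form is consistent with the same rule.
/ʐ/ is a voiced retroflex fricative. The following trigger /d/ is alveolar, so /ʐ/ must become alveolar as well.
Changing only its place to alveolar gives [z] — the voiced alveolar fricative.

[ɣʊzdi]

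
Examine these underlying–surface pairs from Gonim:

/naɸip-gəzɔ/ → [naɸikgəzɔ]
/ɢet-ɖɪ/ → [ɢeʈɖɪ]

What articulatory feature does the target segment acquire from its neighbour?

Comparing underlying and surface forms, /p/ → [k] is the alternation; the neighbouring /g/ is constant.
/p/ is bilabial while /g/ is velar; the output [k] is velar, matching the trigger — so the feature that spreads is place.
Checking the remaining alternation: /t/ → [ʈ] before /ɖ/ (alveolar → retroflex, matching retroflex) — only place changes, and always toward the following segment.

place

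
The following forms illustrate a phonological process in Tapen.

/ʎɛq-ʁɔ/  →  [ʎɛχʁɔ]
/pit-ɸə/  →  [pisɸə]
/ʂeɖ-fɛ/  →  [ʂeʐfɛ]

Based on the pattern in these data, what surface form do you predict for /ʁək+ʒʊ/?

[ʁəxʒʊ]

The data show regressive manner assimilation: /q/ → [χ] before /ʁ/; /t/ → [s] before /ɸ/; /ɖ/ → [ʐ] before /f/. In each pair only manner changes, matching the following consonant, while place and voice stay constant.
/k/ is a voiceless velar stop. The following trigger /ʒ/ is a fricative, so /k/ must become a fricative as well.
The voiceless velar fricative is [x], so /k/ → [x].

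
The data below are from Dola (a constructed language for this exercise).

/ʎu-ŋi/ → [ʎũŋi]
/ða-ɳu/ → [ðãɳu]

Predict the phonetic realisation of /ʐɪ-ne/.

[ʐɪ̃ne]

The data show regressive nasality assimilation (vowel nasalisation): /u/ → [ũ] before /ŋ/; /a/ → [ã] before /ɳ/ — a vowel is nasalised by an immediately following nasal consonant.
The vowel /ɪ/ is adjacent to the following nasal /n/, so it acquires [+nasal] and surfaces as [ɪ̃].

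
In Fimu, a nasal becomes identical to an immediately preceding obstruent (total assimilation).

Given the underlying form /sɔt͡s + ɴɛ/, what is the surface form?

/ɴ/ is the segment targeted by the rule; it sits immediately after /t͡s/, so it assimilates completely and surfaces as [t͡s].

[sɔt͡st͡sɛ]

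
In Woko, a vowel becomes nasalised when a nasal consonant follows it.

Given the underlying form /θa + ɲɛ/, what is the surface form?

The vowel /a/ is adjacent to the following nasal /ɲ/, so it acquires [+nasal] and surfaces as [ã].

[θãɲɛ]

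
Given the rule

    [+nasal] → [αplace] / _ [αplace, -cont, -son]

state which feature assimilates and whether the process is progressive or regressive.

The rule copies the place features (abbreviated [place]) from the environment onto the target, so the assimilating feature is place.
The conditioning segment sits to the right of the focus bar, meaning the trigger follows the segment that changes — regressive assimilation.

regressive place assimilation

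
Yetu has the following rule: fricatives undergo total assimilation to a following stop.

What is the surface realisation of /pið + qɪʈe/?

/ð/ is the segment targeted by the rule; it sits immediately before /q/, so it assimilates completely and surfaces as [q].

[piqqɪʈe]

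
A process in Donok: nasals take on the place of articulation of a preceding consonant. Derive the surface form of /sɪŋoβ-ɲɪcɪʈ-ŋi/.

The rule targets /ɲ/ (voiced palatal nasal), which sits after the trigger /β/ (bilabial).
The voiced bilabial nasal is [m], so /ɲ/ → [m].
The same rule applies at the second boundary: /ŋ/ → [ɳ] next to /ʈ/.

[sɪŋoβmɪcɪʈɳi]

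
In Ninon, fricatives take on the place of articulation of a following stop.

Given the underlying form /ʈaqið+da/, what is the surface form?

[ʈaqizda]

/ð/ is a voiced dental fricative. The following trigger /d/ is alveolar, so /ð/ must become alveolar as well.
A voiced alveolar fricative is [z], so the surface segment is [z].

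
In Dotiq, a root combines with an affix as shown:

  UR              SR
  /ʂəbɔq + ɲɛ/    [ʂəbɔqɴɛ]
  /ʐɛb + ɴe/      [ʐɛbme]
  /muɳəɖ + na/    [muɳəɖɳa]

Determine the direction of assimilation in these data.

progressive

Underlying /ɲ/ is realised as [ɴ] next to /q/; /q/ itself does not change.
The change palatal → uvular matches the place of the preceding /q/, identifying this as place assimilation.
The same holds elsewhere in the data: /ɴ/ → [m] after /b/ (uvular → bilabial, matching bilabial); /n/ → [ɳ] after /ɖ/ (alveolar → retroflex, matching retroflex) — only place changes, and always toward the preceding segment.
The trigger is the preceding segment, so the direction is progressive (perseverative).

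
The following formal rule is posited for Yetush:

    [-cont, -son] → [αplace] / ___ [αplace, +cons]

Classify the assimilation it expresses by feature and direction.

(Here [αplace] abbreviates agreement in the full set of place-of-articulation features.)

The shared variable α links the value of the place features (abbreviated [place]) on the target to the same value on the neighbouring segment, so place is the feature that assimilates.
The conditioning segment sits to the right of the focus bar, meaning the trigger follows the segment that changes — regressive assimilation.

regressive place assimilation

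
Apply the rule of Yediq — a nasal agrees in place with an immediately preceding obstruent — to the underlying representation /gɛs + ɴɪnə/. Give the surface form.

[gɛsnɪnə]

/ɴ/ is a voiced uvular nasal. The preceding trigger /s/ is alveolar, so /ɴ/ must become alveolar as well.
Changing only its place to alveolar gives [n] — the voiced alveolar nasal.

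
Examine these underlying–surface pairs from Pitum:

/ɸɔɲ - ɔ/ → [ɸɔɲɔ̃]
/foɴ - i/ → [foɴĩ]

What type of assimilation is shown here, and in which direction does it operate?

progressive nasality assimilation (vowel nasalisation)

The vowel /ɔ/ surfaces as nasalised [ɔ̃] next to the preceding nasal /ɲ/ — it has acquired the [+nasal] feature of its neighbour.
Likewise in the remaining data: /i/ → [ĩ] after /ɴ/ — each time a vowel is nasalised next to a preceding nasal.
Because the conditioning nasal is to the left of the vowel that changes, the process is progressive (perseverative).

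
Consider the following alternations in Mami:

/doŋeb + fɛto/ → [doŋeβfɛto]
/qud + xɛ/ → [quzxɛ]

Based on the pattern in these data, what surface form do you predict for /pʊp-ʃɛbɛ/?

The data show regressive manner assimilation: /b/ → [β] before /f/; /d/ → [z] before /x/. In each pair only manner changes, matching the following consonant, while place and voice stay constant.
/p/ is a voiceless bilabial stop. The following trigger /ʃ/ is a fricative, so /p/ must become a fricative as well.
The voiceless bilabial fricative is [ɸ], so /p/ → [ɸ].

[pʊɸʃɛbɛ]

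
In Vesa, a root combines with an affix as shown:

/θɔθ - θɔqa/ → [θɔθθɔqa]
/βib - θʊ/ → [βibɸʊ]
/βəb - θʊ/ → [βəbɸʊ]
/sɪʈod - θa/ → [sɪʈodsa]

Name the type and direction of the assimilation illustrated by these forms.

Comparing underlying and surface forms, /θ/ → [ɸ] is the alternation; the neighbouring /b/ is constant.
/θ/ is dental while /b/ is bilabial; the output [ɸ] is bilabial, matching the trigger — so the feature that spreads is place.
Manner and voice are unchanged, so the assimilation is partial, not total.
The other alternating form patterns the same way: /θ/ → [s] after /d/ (dental → alveolar, matching alveolar) — only place changes, and always toward the preceding segment.
No alternation appears in [θɔθθɔqa]: there the adjacent consonants already agree in place (/θ/ and /θ/ are both dental), so this form is consistent with the same rule.
The trigger is the preceding segment, so the direction is progressive (perseverative).

progressive place assimilation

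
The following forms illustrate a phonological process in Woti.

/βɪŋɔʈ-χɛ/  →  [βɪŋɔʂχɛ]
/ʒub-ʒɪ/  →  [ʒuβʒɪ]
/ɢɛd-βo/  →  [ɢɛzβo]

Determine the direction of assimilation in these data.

regressive

The segment that alternates is /ʈ/, which surfaces as [ʂ] when adjacent to /χ/.
The change stop → fricative matches the manner of the following /χ/, identifying this as manner assimilation.
The other alternating forms pattern the same way: /b/ → [β] before /ʒ/ (stop → fricative, matching a fricative); /d/ → [z] before /β/ (stop → fricative, matching a fricative) — only manner changes, and always toward the following segment.
Since the segment that changes precedes the conditioning segment, the assimilation is regressive.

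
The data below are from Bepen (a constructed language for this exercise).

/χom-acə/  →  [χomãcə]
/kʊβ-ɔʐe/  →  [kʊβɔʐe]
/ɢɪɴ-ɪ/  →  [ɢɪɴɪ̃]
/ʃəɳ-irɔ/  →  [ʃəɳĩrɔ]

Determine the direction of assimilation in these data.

The vowel /a/ surfaces as nasalised [ã] next to the preceding nasal /m/ — it has acquired the [+nasal] feature of its neighbour.
The other forms show the same pattern: /ɪ/ → [ɪ̃] after /ɴ/; /i/ → [ĩ] after /ɳ/ — each time a vowel is nasalised next to a preceding nasal.
No change occurs in [kʊβɔʐe] because the vowel at the boundary is adjacent to an oral consonant, not a nasal (/ɔ/ next to /β/).
Because the conditioning nasal is to the left of the vowel that changes, the process is progressive (perseverative).

progressive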